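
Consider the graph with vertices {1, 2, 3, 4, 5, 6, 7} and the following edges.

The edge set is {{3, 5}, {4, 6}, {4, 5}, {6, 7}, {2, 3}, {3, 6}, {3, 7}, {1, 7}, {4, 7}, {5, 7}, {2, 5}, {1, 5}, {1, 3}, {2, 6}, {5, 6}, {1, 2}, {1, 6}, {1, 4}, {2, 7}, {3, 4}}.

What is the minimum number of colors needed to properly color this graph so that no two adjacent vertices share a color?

6

1, 2, 3, 5, 6, 7 are pairwise adjacent (a clique of size 6), so at least 6 colors are needed.
6 colors suffice: color a → {6}; color b → {1}; color c → {5}; color d → {3}; color e → {7}; color f → {2, 4}. Every edge joins two different colors.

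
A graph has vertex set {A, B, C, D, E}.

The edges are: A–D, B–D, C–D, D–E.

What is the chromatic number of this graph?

2

A and D are adjacent, so at least 2 colors are needed.
2 colors suffice: color 1 → {D}; color 2 → {A, B, C, E}. Every edge joins two different colors.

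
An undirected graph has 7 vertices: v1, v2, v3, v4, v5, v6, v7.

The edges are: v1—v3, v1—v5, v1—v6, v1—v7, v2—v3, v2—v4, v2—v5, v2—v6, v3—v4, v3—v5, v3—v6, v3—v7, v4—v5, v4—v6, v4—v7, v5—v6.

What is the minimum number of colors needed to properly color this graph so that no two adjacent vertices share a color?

v2, v3, v4, v5, v6 are pairwise adjacent (a clique of size 5), so at least 5 colors are needed.
5 colors suffice: color 1 → {v3}; color 2 → {v5, v7}; color 3 → {v6}; color 4 → {v1, v4}; color 5 → {v2}. Each edge has distinct colors on its endpoints.

5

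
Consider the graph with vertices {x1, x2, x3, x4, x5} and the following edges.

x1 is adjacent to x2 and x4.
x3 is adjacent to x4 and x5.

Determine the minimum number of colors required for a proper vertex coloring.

2

x1 and x4 are adjacent, so at least 2 colors are needed.
2 colors suffice: color 1 → {x2, x4, x5}; color 2 → {x1, x3}. Every edge joins two different colors.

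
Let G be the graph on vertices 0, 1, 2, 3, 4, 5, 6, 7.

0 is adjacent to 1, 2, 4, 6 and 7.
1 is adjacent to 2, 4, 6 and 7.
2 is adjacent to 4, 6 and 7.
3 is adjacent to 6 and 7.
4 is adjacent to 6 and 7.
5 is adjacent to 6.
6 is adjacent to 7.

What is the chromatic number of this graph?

0, 1, 2, 4, 6, 7 form a clique, so at least 6 colors are needed.
A valid assignment using 6 colors: 0=d, 1=e, 2=f, 3=c, 4=c, 5=b, 6=a, 7=b. Each edge has distinct colors on its endpoints.

6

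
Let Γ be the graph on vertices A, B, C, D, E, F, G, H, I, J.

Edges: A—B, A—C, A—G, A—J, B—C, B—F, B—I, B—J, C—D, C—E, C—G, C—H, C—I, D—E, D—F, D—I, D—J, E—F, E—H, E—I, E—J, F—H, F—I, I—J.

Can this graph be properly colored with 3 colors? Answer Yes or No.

No

D, E, I, J are pairwise adjacent (a clique of size 4), so at least 4 colors are needed.
So 3 colors are not enough.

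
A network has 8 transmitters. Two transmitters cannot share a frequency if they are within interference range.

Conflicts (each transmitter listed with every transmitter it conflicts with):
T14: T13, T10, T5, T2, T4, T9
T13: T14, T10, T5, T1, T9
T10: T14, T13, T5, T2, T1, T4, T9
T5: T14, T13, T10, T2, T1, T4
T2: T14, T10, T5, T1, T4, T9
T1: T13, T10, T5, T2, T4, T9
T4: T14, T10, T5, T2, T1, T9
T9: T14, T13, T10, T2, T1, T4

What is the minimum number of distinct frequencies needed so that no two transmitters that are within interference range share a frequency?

5

T14, T10, T5, T2, T4 are mutually in conflict, so at least 5 frequencies are needed.
5 frequencies suffice: frequency 1 → {T10}; frequency 2 → {T14, T1}; frequency 3 → {T5, T9}; frequency 4 → {T13, T4}; frequency 5 → {T2}. No two conflicting transmitters share a frequency.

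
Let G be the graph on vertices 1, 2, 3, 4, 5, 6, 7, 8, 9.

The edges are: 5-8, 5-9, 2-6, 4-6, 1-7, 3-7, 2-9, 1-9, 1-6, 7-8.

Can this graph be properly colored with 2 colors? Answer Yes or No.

The cycle 8-5-9-1-7-8 has odd length 5, so it cannot be 2-colored; at least 3 colors are needed.
So 2 colors are not enough.

No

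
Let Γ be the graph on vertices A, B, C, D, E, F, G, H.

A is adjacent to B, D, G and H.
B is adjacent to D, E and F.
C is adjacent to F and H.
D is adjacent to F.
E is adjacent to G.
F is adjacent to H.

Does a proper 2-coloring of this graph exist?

B, D, F form a triangle, so at least 3 colors are needed.
So 2 colors are not enough.

No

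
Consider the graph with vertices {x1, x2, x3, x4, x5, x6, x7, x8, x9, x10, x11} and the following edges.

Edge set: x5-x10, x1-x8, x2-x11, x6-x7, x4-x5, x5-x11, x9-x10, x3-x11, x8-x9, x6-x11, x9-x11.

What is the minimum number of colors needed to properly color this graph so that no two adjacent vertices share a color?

2

x3 and x11 are adjacent, so at least 2 colors are needed.
2 colors suffice: color red → {x4, x7, x8, x10, x11}; color blue → {x1, x2, x3, x5, x6, x9}. No two adjacent vertices share a color.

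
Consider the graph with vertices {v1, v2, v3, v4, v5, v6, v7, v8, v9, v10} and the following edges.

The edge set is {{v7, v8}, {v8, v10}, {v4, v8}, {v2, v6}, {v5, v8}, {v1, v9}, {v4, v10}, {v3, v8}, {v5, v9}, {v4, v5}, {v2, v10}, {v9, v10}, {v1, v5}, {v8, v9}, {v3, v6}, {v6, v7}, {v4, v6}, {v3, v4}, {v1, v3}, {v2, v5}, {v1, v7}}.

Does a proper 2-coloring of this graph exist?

v1, v5, v9 are mutually adjacent, so at least 3 colors are needed.
So 2 colors are not enough.

No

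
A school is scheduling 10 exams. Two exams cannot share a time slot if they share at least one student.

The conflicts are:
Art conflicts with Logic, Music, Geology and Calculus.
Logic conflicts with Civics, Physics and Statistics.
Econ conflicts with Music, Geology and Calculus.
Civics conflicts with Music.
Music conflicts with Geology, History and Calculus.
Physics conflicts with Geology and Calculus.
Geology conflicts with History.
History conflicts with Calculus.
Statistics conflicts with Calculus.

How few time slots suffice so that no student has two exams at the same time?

Music, History, Calculus all conflict with each other, so at least 3 time slots are needed.
A valid assignment using 3 time slots: Art=3, Logic=1, Econ=3, Civics=3, Music=2, Physics=2, Geology=1, History=3, Statistics=2, Calculus=1. Every pair that conflicts lands in different time slots.

3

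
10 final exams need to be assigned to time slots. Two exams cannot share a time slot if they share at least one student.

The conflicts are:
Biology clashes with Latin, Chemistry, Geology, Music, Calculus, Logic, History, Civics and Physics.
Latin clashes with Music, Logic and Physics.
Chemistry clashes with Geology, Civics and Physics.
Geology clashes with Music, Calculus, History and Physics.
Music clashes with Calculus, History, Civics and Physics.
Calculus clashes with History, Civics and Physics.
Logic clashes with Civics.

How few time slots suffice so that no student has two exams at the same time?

5

Biology, Geology, Music, Calculus, History pairwise conflict, so at least 5 time slots are needed.
5 time slots suffice: time slot 1 → {Biology}; time slot 2 → {Chemistry, Music, Logic}; time slot 3 → {Latin, Calculus}; time slot 4 → {History, Civics, Physics}; time slot 5 → {Geology}. Every pair that conflicts lands in different time slots.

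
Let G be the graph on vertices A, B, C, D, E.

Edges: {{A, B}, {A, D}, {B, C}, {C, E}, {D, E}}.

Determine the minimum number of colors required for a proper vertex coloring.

3

The cycle B-C-E-D-A-B has odd length 5, so it cannot be 2-colored; at least 3 colors are needed.
One proper 3-coloring: A=3, B=1, C=2, D=2, E=1. No two adjacent vertices share a color.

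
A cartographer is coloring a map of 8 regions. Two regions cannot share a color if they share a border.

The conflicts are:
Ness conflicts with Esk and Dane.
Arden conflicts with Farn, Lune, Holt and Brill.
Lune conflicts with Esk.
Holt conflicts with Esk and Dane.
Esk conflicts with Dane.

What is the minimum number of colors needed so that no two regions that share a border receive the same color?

Holt, Esk, Dane all conflict with each other, so at least 3 colors are needed.
3 colors suffice: color 1 → {Arden, Esk}; color 2 → {Ness, Farn, Lune, Holt, Brill}; color 3 → {Dane}. Every pair that conflicts lands in different colors.

3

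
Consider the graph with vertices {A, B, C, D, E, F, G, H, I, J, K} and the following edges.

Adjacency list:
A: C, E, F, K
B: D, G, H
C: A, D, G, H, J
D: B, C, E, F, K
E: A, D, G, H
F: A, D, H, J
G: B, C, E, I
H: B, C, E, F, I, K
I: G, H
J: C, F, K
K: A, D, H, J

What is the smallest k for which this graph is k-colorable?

B and D are adjacent, so at least 2 colors are needed.
2 colors suffice: color red → {A, D, G, H, J}; color blue → {B, C, E, F, I, K}. Each edge has distinct colors on its endpoints.

2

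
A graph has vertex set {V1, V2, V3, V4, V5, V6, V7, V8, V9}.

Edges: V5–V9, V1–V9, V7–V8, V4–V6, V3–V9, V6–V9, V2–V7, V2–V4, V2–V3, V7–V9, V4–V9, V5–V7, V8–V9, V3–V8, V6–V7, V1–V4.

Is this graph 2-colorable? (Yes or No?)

No

V1, V4, V9 form a triangle, so at least 3 colors are needed.
So 2 colors are not enough.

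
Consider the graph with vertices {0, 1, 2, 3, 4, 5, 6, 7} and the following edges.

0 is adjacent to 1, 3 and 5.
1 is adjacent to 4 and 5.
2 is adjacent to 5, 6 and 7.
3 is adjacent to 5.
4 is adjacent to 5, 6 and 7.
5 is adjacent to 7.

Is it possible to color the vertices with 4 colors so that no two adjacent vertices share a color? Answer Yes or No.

The chromatic number is 3. 2, 5, 7 form a triangle, so at least 3 colors are needed.
3 colors suffice: color red → {5, 6}; color blue → {0, 2, 4}; color green → {1, 3, 7}.
Since 4 ≥ 3, a proper 4-coloring certainly exists.

Yes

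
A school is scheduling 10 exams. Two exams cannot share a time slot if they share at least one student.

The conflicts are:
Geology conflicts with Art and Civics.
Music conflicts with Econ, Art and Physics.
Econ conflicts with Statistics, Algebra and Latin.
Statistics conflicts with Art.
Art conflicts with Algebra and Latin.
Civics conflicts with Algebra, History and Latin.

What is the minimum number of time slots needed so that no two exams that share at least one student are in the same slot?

2

Statistics and Art conflict, so at least 2 time slots are needed.
2 time slots suffice: time slot 1 → {Econ, Art, Civics, Physics}; time slot 2 → {Geology, Music, Statistics, Algebra, History, Latin}. No two conflicting exams share a time slot.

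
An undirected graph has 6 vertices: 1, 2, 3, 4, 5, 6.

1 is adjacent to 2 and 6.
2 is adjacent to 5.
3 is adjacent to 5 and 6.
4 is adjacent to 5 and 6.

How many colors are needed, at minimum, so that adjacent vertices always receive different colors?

3

The cycle 2-1-6-3-5-2 has odd length 5, so it cannot be 2-colored; at least 3 colors are needed.
A valid assignment using 3 colors: 1=blue, 2=green, 3=blue, 4=blue, 5=red, 6=red. Every edge joins two different colors.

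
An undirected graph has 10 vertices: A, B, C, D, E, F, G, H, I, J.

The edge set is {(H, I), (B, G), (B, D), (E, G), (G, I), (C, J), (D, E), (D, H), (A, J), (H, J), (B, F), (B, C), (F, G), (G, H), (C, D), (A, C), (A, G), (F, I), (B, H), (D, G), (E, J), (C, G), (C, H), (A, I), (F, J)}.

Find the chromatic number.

B, C, D, G, H are pairwise adjacent (a clique of size 5), so at least 5 colors are needed.
5 colors suffice: color 1 → {G, J}; color 2 → {C, E, I}; color 3 → {A, F, H}; color 4 → {B}; color 5 → {D}. Every edge joins two different colors.

5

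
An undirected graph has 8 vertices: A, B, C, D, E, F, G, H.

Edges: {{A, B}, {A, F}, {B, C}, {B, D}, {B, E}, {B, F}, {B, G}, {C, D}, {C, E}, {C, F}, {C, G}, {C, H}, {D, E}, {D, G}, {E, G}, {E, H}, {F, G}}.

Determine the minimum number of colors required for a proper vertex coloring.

5

B, C, D, E, G are pairwise adjacent (a clique of size 5), so at least 5 colors are needed.
One proper 5-coloring: A=1, B=2, C=1, D=5, E=4, F=4, G=3, H=2. No two adjacent vertices share a color.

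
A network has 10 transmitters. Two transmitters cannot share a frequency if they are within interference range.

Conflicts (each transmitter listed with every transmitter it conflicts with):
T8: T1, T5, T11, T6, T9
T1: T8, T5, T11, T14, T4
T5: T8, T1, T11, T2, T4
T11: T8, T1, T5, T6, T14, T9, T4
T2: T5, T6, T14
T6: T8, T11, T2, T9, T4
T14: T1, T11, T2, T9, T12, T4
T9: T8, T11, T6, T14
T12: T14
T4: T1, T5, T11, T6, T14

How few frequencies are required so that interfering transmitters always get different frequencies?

4

T8, T11, T6, T9 pairwise conflict, so at least 4 frequencies are needed.
4 frequencies suffice: frequency 1 → {T11, T2, T12}; frequency 2 → {T5, T6, T14}; frequency 3 → {T8, T4}; frequency 4 → {T1, T9}. Each listed conflict is separated.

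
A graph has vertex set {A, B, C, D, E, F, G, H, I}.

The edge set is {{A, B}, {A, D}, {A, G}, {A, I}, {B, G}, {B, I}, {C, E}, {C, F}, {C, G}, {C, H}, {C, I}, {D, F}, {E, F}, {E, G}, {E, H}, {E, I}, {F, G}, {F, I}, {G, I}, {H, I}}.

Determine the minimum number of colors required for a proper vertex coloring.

5

C, E, F, G, I are pairwise adjacent (a clique of size 5), so at least 5 colors are needed.
5 colors suffice: color 1 → {D, I}; color 2 → {G, H}; color 3 → {A, C}; color 4 → {B, F}; color 5 → {E}. No two adjacent vertices share a color.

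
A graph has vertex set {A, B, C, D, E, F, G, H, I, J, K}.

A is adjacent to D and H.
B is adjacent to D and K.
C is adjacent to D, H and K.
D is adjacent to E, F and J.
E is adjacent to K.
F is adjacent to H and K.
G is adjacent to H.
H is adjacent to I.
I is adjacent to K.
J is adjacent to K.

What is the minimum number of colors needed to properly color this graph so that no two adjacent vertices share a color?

E and K are adjacent, so at least 2 colors are needed.
2 colors suffice: color 1 → {D, H, K}; color 2 → {A, B, C, E, F, G, I, J}. Each edge has distinct colors on its endpoints.

2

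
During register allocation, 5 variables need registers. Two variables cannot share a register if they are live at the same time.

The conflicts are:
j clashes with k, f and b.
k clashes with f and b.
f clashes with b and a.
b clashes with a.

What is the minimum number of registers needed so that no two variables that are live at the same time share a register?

j, k, f, b are mutually in conflict, so at least 4 registers are needed.
4 registers suffice: register 1 → {b}; register 2 → {f}; register 3 → {k, a}; register 4 → {j}. Each listed conflict is separated.

4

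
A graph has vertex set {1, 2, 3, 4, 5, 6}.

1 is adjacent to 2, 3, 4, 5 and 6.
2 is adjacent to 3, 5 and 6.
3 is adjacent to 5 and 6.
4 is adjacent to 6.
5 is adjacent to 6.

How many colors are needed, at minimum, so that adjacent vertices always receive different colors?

5

1, 2, 3, 5, 6 form a clique, so at least 5 colors are needed.
5 colors suffice: 1=a, 2=c, 3=e, 4=c, 5=d, 6=b. Each edge has distinct colors on its endpoints.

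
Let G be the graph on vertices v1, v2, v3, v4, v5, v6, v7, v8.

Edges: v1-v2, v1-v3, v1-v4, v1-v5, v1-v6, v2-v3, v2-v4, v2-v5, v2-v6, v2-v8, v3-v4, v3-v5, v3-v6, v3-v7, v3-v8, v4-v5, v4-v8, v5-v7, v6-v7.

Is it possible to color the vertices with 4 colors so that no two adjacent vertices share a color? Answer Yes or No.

v1, v2, v3, v4, v5 are mutually adjacent (a clique of size 5), so at least 5 colors are needed.
So 4 colors are not enough.

No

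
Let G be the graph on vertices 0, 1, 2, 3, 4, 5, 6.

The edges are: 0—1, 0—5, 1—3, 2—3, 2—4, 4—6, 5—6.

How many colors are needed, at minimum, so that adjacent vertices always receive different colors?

3

The cycle 4-2-3-1-0-5-6-4 has odd length 7, so it cannot be 2-colored; at least 3 colors are needed.
3 colors suffice: color a → {1, 4, 5}; color b → {0, 3, 6}; color c → {2}. No two adjacent vertices share a color.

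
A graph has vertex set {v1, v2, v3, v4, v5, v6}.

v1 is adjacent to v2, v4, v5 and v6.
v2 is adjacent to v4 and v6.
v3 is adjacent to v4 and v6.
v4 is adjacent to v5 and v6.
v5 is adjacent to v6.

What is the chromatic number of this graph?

4

v1, v4, v5, v6 are mutually adjacent (a clique of size 4), so at least 4 colors are needed.
4 colors suffice: color 1 → {v6}; color 2 → {v4}; color 3 → {v1, v3}; color 4 → {v2, v5}. No two adjacent vertices share a color.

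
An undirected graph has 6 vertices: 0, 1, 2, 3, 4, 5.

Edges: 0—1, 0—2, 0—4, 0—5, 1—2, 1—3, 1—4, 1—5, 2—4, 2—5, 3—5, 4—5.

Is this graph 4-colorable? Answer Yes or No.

0, 1, 2, 4, 5 are mutually adjacent (a clique of size 5), so at least 5 colors are needed.
So 4 colors are not enough.

No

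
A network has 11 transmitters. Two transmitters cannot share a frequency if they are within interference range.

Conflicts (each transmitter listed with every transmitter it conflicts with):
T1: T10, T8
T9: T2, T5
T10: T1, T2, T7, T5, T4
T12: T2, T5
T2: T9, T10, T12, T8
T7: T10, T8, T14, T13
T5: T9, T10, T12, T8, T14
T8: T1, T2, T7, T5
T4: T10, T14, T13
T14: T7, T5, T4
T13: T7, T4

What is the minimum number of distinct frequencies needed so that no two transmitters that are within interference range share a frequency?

T10 and T5 conflict, so at least 2 frequencies are needed.
2 frequencies suffice: frequency 1 → {T9, T10, T12, T8, T14, T13}; frequency 2 → {T1, T2, T7, T5, T4}. Each listed conflict is separated.

2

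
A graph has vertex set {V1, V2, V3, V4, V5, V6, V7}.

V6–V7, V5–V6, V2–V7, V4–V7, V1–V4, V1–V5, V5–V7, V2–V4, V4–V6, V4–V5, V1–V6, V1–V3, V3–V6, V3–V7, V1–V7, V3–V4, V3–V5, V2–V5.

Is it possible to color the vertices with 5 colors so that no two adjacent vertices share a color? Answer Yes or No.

V1, V3, V4, V5, V6, V7 are pairwise adjacent (a clique of size 6), so at least 6 colors are needed.
So 5 colors are not enough.

No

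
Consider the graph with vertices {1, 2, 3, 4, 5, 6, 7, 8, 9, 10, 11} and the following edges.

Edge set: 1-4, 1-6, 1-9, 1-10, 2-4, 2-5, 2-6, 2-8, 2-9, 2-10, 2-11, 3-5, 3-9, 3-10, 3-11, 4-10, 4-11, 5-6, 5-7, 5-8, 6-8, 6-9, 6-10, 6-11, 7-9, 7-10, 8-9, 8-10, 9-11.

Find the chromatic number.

2, 6, 9, 11 form a clique, so at least 4 colors are needed.
4 colors suffice: color red → {5, 9, 10}; color blue → {1, 2, 3, 7}; color green → {4, 6}; color yellow → {8, 11}. Every edge joins two different colors.

4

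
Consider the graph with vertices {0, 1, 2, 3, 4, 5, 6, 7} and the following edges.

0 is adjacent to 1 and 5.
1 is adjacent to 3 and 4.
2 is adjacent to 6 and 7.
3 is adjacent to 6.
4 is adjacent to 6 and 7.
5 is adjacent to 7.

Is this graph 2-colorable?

No

The cycle 1-0-5-7-4-1 has odd length 5, so it cannot be 2-colored; at least 3 colors are needed.
So 2 colors are not enough.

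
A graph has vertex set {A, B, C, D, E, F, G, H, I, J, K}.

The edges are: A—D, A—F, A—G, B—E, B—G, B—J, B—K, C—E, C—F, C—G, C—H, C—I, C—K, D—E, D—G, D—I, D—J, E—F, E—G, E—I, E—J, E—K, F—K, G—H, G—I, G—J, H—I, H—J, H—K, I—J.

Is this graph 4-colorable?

No

D, E, G, I, J are pairwise adjacent (a clique of size 5), so at least 5 colors are needed.
So 4 colors are not enough.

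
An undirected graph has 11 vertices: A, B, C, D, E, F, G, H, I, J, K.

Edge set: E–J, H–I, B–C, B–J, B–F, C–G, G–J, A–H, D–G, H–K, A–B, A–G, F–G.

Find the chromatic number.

H and I are adjacent, so at least 2 colors are needed.
A valid assignment using 2 colors: A=blue, B=red, C=blue, D=blue, E=red, F=blue, G=red, H=red, I=blue, J=blue, K=blue. Each edge has distinct colors on its endpoints.

2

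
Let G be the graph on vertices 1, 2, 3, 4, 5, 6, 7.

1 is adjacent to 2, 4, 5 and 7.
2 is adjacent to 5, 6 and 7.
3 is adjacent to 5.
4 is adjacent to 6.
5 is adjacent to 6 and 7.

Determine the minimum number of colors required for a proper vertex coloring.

1, 2, 5, 7 form a clique, so at least 4 colors are needed.
4 colors suffice: color red → {4, 5}; color blue → {1, 3, 6}; color green → {2}; color yellow → {7}. Each edge has distinct colors on its endpoints.

4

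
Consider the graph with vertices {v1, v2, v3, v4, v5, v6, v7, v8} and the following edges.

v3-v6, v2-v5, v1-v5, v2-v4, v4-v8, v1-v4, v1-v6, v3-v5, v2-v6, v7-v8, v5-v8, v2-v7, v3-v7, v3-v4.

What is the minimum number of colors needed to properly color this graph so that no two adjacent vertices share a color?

2

v1 and v6 are adjacent, so at least 2 colors are needed.
A valid assignment using 2 colors: v1=1, v2=1, v3=1, v4=2, v5=2, v6=2, v7=2, v8=1. Every edge joins two different colors.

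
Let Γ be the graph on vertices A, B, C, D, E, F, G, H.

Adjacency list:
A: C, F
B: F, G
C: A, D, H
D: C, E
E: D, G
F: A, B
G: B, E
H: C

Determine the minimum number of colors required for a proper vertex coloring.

3

The cycle G-E-D-C-A-F-B-G has odd length 7, so it cannot be 2-colored; at least 3 colors are needed.
3 colors suffice: color 1 → {C, E, F}; color 2 → {A, D, G, H}; color 3 → {B}. Every edge joins two different colors.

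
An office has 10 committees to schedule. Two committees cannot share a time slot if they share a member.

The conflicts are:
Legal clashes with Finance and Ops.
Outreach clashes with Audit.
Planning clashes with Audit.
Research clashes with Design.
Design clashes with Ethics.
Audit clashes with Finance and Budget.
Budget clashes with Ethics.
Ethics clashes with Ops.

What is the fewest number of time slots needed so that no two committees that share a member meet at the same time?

2

Audit and Budget conflict, so at least 2 time slots are needed.
2 time slots suffice: time slot 1 → {Legal, Research, Audit, Ethics}; time slot 2 → {Outreach, Planning, Design, Finance, Budget, Ops}. Each listed conflict is separated.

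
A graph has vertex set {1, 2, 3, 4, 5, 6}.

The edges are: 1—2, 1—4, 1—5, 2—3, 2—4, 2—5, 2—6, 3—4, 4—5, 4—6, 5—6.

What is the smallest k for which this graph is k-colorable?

4

2, 4, 5, 6 are pairwise adjacent (a clique of size 4), so at least 4 colors are needed.
4 colors suffice: color red → {2}; color blue → {4}; color green → {3, 5}; color yellow → {1, 6}. No two adjacent vertices share a color.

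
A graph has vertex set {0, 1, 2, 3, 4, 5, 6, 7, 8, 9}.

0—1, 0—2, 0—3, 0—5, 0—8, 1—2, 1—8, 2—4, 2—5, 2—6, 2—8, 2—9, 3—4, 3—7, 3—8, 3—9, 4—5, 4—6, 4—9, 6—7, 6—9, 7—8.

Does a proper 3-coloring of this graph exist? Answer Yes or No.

No

0, 1, 2, 8 form a clique, so at least 4 colors are needed.
So 3 colors are not enough.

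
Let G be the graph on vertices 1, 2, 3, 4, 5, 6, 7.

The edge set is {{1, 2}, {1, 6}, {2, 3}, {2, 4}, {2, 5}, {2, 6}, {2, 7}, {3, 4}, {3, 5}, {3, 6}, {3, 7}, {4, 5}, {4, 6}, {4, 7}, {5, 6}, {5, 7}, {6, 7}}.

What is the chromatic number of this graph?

6

2, 3, 4, 5, 6, 7 are mutually adjacent (a clique of size 6), so at least 6 colors are needed.
A valid assignment using 6 colors: 1=c, 2=a, 3=d, 4=f, 5=e, 6=b, 7=c. Every edge joins two different colors.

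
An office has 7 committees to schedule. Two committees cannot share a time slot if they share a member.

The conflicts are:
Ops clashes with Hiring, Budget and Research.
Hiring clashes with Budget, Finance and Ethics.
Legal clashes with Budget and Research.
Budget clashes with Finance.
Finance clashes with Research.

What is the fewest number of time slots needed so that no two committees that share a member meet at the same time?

3

Ops, Hiring, Budget all conflict with each other, so at least 3 time slots are needed.
3 time slots suffice: time slot 1 → {Budget, Research, Ethics}; time slot 2 → {Hiring, Legal}; time slot 3 → {Ops, Finance}. Each listed conflict is separated.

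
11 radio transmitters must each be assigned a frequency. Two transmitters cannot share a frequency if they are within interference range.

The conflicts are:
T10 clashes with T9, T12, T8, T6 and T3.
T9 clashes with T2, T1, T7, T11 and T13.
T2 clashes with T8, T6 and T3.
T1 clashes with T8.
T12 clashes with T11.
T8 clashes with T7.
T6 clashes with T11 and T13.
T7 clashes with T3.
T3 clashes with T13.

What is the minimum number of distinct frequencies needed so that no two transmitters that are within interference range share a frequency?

2

T8 and T7 conflict, so at least 2 frequencies are needed.
2 frequencies suffice: T10=2, T9=1, T2=2, T1=2, T12=1, T8=1, T6=1, T7=2, T3=1, T11=2, T13=2. Every pair that conflicts lands in different frequencies.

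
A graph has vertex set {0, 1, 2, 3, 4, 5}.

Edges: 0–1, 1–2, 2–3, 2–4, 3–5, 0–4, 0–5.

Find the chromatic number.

The cycle 5-0-4-2-3-5 has odd length 5, so it cannot be 2-colored; at least 3 colors are needed.
A valid assignment using 3 colors: 0=a, 1=b, 2=a, 3=b, 4=b, 5=c. Every edge joins two different colors.

3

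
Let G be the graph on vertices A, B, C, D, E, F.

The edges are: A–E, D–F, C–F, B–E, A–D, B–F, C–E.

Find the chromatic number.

The cycle F-B-E-A-D-F has odd length 5, so it cannot be 2-colored; at least 3 colors are needed.
3 colors suffice: A=2, B=2, C=2, D=3, E=1, F=1. No two adjacent vertices share a color.

3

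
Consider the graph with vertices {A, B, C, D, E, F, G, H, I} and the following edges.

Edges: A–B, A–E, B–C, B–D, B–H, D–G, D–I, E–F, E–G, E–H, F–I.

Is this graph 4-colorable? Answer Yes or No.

Yes

The chromatic number is 3. The cycle B-H-E-G-D-B has odd length 5, so it cannot be 2-colored; at least 3 colors are needed.
A valid assignment using 3 colors: A=2, B=1, C=2, D=2, E=1, F=2, G=3, H=2, I=1.
Since 4 ≥ 3, a proper 4-coloring certainly exists.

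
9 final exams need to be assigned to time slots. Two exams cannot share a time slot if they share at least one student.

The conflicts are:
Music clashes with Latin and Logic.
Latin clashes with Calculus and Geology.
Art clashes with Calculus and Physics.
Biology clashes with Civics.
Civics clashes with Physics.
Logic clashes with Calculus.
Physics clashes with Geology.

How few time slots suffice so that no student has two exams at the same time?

3

The cycle Calculus-Art-Physics-Geology-Latin-Calculus has odd length 5, so it cannot be 2-colored; at least 3 time slots are needed.
Using 3 time slots: Music=2, Latin=1, Art=3, Biology=1, Civics=2, Logic=1, Calculus=2, Physics=1, Geology=2. No two conflicting exams share a time slot.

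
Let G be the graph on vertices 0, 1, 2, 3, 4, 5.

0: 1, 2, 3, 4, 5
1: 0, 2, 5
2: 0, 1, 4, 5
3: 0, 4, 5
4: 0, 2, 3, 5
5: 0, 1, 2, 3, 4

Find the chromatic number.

0, 3, 4, 5 are pairwise adjacent (a clique of size 4), so at least 4 colors are needed.
4 colors suffice: color red → {5}; color blue → {0}; color green → {1, 4}; color yellow → {2, 3}. Every edge joins two different colors.

4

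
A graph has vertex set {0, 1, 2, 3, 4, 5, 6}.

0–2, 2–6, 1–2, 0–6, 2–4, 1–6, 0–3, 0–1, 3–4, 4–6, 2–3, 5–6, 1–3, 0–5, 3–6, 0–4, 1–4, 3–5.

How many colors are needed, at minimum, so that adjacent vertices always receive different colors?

6

0, 1, 2, 3, 4, 6 are pairwise adjacent (a clique of size 6), so at least 6 colors are needed.
6 colors suffice: color red → {3}; color blue → {6}; color green → {0}; color yellow → {2, 5}; color purple → {4}; color orange → {1}. Each edge has distinct colors on its endpoints.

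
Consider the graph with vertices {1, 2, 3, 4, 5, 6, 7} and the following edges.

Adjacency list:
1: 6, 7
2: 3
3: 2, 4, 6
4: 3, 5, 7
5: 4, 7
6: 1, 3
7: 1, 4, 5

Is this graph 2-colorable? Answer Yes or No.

4, 5, 7 are mutually adjacent, so at least 3 colors are needed.
So 2 colors are not enough.

No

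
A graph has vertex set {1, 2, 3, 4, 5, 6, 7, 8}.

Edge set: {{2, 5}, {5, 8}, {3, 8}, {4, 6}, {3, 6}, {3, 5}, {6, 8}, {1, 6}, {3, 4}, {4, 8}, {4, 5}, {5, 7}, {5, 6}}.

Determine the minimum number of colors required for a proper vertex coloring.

3, 4, 5, 6, 8 form a clique, so at least 5 colors are needed.
5 colors suffice: 1=a, 2=b, 3=e, 4=d, 5=a, 6=b, 7=b, 8=c. Each edge has distinct colors on its endpoints.

5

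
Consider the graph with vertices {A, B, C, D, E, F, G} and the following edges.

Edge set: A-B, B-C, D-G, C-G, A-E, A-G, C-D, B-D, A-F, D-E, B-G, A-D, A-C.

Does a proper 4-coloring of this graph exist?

A, B, C, D, G are pairwise adjacent (a clique of size 5), so at least 5 colors are needed.
So 4 colors are not enough.

No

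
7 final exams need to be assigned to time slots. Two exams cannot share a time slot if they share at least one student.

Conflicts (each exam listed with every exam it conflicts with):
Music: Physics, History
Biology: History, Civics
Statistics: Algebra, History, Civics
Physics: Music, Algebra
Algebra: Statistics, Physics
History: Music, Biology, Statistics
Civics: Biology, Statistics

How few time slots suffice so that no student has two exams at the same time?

The cycle Physics-Algebra-Statistics-History-Music-Physics has odd length 5, so it cannot be 2-colored; at least 3 time slots are needed.
3 time slots suffice: time slot 1 → {Biology, Statistics, Physics}; time slot 2 → {Algebra, History, Civics}; time slot 3 → {Music}. No two conflicting exams share a time slot.

3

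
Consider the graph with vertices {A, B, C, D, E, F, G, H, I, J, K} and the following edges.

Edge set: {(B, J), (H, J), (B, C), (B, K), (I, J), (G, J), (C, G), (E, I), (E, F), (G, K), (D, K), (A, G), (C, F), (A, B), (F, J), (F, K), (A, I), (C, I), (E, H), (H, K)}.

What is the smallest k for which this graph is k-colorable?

F and J are adjacent, so at least 2 colors are needed.
One proper 2-coloring: A=red, B=blue, C=red, D=blue, E=red, F=blue, G=blue, H=blue, I=blue, J=red, K=red. Every edge joins two different colors.

2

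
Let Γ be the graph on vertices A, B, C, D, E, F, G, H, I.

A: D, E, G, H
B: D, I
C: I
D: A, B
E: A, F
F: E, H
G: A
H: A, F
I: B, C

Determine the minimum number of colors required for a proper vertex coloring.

2

A and E are adjacent, so at least 2 colors are needed.
2 colors suffice: color red → {A, B, C, F}; color blue → {D, E, G, H, I}. Each edge has distinct colors on its endpoints.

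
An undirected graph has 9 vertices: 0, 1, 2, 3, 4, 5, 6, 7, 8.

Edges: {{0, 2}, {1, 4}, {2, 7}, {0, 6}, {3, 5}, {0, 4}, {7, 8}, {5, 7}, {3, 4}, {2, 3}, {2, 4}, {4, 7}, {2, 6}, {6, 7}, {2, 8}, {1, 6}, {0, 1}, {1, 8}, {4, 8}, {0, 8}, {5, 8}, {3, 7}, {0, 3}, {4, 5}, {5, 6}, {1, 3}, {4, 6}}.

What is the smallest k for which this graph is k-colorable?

4

0, 2, 4, 6 are pairwise adjacent (a clique of size 4), so at least 4 colors are needed.
One proper 4-coloring: 0=d, 1=c, 2=c, 3=b, 4=a, 5=c, 6=b, 7=d, 8=b. No two adjacent vertices share a color.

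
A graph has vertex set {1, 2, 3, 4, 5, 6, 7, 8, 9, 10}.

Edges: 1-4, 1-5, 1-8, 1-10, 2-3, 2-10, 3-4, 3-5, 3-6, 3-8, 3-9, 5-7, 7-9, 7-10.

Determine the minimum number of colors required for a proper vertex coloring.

3

The cycle 4-1-10-2-3-4 has odd length 5, so it cannot be 2-colored; at least 3 colors are needed.
3 colors suffice: color red → {1, 3, 7}; color blue → {4, 5, 6, 8, 9, 10}; color green → {2}. Every edge joins two different colors.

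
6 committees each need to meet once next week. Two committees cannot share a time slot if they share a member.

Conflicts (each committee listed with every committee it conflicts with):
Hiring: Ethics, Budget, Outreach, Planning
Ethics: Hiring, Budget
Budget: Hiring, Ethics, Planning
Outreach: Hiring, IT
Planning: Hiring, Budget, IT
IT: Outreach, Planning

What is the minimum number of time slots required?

3

Hiring, Budget, Planning all conflict with each other, so at least 3 time slots are needed.
3 time slots suffice: time slot 1 → {Hiring, IT}; time slot 2 → {Ethics, Outreach, Planning}; time slot 3 → {Budget}. Every pair that conflicts lands in different time slots.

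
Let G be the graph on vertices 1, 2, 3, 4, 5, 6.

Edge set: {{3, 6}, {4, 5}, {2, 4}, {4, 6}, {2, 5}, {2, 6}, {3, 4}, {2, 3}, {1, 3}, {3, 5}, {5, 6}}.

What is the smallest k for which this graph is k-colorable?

5

2, 3, 4, 5, 6 form a clique, so at least 5 colors are needed.
A valid assignment using 5 colors: 1=b, 2=c, 3=a, 4=e, 5=d, 6=b. No two adjacent vertices share a color.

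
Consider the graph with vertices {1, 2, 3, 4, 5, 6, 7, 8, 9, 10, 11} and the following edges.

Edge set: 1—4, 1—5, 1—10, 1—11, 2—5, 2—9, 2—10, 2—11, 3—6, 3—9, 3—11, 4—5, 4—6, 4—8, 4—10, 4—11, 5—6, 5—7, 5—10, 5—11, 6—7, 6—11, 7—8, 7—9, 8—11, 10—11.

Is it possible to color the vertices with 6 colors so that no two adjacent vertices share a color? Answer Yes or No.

The chromatic number is 5. 1, 4, 5, 10, 11 are mutually adjacent (a clique of size 5), so at least 5 colors are needed.
A valid assignment using 5 colors: 1=purple, 2=green, 3=blue, 4=green, 5=blue, 6=yellow, 7=red, 8=blue, 9=yellow, 10=yellow, 11=red.
Since 6 ≥ 5, a proper 6-coloring certainly exists.

Yes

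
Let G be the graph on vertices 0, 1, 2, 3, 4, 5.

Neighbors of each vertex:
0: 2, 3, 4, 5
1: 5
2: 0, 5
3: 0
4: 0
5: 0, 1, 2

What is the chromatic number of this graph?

0, 2, 5 form a triangle, so at least 3 colors are needed.
3 colors suffice: 0=a, 1=a, 2=c, 3=b, 4=b, 5=b. Each edge has distinct colors on its endpoints.

3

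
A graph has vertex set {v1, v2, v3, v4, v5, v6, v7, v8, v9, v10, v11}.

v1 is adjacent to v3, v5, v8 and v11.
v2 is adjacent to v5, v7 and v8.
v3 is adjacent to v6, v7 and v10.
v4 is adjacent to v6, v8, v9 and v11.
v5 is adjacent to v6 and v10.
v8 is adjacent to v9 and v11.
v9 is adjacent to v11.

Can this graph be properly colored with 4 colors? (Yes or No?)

The chromatic number is 4. v4, v8, v9, v11 are pairwise adjacent (a clique of size 4), so at least 4 colors are needed.
4 colors suffice: color 1 → {v3, v5, v8}; color 2 → {v1, v2, v4, v10}; color 3 → {v6, v7, v11}; color 4 → {v9}.
That is already a proper 4-coloring.

Yes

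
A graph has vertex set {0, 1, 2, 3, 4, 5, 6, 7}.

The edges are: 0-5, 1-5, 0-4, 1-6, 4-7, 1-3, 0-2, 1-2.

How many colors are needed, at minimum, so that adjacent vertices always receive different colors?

2

1 and 3 are adjacent, so at least 2 colors are needed.
2 colors suffice: color red → {0, 1, 7}; color blue → {2, 3, 4, 5, 6}. Every edge joins two different colors.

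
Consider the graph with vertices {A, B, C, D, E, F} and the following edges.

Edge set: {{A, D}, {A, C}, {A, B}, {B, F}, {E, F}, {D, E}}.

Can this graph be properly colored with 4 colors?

Yes

The chromatic number is 3. The cycle A-D-E-F-B-A has odd length 5, so it cannot be 2-colored; at least 3 colors are needed.
3 colors suffice: color red → {A, E}; color blue → {B, C, D}; color green → {F}.
Since 4 ≥ 3, a proper 4-coloring certainly exists.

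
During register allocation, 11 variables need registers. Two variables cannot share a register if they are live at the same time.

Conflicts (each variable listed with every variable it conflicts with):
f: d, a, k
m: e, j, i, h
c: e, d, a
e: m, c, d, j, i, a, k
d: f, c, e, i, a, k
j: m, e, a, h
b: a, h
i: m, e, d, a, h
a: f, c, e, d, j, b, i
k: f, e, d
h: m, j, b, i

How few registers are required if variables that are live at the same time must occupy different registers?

c, e, d, a all conflict with each other, so at least 4 registers are needed.
4 registers suffice: f=2, m=1, c=4, e=2, d=3, j=3, b=3, i=4, a=1, k=1, h=2. Each listed conflict is separated.

4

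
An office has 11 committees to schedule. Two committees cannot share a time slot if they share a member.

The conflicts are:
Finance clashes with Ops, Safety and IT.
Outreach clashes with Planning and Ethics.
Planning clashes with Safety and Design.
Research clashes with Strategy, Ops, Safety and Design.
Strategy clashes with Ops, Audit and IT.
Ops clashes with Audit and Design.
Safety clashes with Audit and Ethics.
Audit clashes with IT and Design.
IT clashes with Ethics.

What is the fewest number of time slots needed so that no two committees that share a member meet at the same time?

3

Strategy, Ops, Audit are mutually in conflict, so at least 3 time slots are needed.
3 time slots suffice: time slot 1 → {Outreach, Ops, Safety, IT}; time slot 2 → {Finance, Planning, Research, Audit, Ethics}; time slot 3 → {Strategy, Design}. No two conflicting committees share a time slot.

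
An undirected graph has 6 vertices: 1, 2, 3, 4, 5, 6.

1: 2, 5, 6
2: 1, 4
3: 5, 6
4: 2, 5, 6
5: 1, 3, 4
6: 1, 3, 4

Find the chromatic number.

2 and 4 are adjacent, so at least 2 colors are needed.
2 colors suffice: 1=b, 2=a, 3=b, 4=b, 5=a, 6=a. Each edge has distinct colors on its endpoints.

2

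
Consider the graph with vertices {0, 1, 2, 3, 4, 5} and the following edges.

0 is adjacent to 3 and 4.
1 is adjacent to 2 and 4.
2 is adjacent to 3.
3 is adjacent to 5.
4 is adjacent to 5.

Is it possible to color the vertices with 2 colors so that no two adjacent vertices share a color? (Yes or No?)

The cycle 4-5-3-2-1-4 has odd length 5, so it cannot be 2-colored; at least 3 colors are needed.
So 2 colors are not enough.

No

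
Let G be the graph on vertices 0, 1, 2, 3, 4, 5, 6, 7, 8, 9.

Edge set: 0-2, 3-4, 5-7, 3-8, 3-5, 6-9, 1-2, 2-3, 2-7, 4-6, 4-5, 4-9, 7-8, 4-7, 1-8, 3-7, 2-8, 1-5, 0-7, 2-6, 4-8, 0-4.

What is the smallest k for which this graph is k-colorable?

3, 4, 7, 8 are mutually adjacent (a clique of size 4), so at least 4 colors are needed.
4 colors suffice: color a → {2, 4}; color b → {1, 6, 7}; color c → {0, 5, 8, 9}; color d → {3}. Every edge joins two different colors.

4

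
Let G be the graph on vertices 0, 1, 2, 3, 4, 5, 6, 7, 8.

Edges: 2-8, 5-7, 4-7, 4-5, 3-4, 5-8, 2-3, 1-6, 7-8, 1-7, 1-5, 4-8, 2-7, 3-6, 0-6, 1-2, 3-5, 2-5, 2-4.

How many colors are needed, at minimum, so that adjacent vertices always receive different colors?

2, 4, 5, 7, 8 are pairwise adjacent (a clique of size 5), so at least 5 colors are needed.
5 colors suffice: color a → {5, 6}; color b → {0, 2}; color c → {1, 4}; color d → {3, 7}; color e → {8}. Each edge has distinct colors on its endpoints.

5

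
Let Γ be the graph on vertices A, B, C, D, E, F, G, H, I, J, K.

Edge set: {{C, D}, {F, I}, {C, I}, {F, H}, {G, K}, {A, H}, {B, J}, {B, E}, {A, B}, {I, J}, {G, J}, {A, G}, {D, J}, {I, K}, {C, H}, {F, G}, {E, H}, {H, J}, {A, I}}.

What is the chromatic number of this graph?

C and D are adjacent, so at least 2 colors are needed.
2 colors suffice: color 1 → {A, C, E, F, J, K}; color 2 → {B, D, G, H, I}. No two adjacent vertices share a color.

2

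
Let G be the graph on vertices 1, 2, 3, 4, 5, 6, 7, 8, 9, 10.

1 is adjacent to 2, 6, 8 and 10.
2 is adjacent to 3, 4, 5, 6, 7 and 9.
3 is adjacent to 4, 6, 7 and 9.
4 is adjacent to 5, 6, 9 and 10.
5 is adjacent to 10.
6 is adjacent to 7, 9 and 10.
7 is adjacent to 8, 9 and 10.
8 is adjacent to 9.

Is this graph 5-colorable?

The chromatic number is 5. 2, 3, 6, 7, 9 are pairwise adjacent (a clique of size 5), so at least 5 colors are needed.
5 colors suffice: color red → {5, 6, 8}; color blue → {2, 10}; color green → {1, 4, 7}; color yellow → {9}; color purple → {3}.
That is already a proper 5-coloring.

Yes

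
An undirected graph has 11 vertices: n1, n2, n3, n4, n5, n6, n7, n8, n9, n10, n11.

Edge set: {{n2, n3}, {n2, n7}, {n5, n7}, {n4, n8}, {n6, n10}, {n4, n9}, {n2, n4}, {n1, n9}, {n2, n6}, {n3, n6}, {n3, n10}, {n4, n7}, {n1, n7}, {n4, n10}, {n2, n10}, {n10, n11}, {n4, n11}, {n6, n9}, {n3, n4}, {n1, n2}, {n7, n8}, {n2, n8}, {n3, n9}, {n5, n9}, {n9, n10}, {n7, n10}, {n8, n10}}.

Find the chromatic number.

n2, n4, n7, n8, n10 are mutually adjacent (a clique of size 5), so at least 5 colors are needed.
A valid assignment using 5 colors: n1=1, n2=3, n3=4, n4=2, n5=1, n6=2, n7=4, n8=5, n9=3, n10=1, n11=3. Every edge joins two different colors.

5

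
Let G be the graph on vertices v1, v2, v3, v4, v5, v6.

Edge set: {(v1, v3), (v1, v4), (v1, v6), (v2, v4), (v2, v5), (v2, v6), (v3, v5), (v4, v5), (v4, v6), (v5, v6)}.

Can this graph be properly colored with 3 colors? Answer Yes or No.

No

v2, v4, v5, v6 are pairwise adjacent (a clique of size 4), so at least 4 colors are needed.
So 3 colors are not enough.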